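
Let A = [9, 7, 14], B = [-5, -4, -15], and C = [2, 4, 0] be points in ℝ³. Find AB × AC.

AB = (-14, -11, -29)
AC = (-7, -3, -14)
i: (-11)·(-14) - (-29)·(-3) = 154 - 87 = 67
j: (-29)·(-7) - (-14)·(-14) = 203 - 196 = 7
k: (-14)·(-3) - (-11)·(-7) = 42 - 77 = -35
AB × AC = (67, 7, -35)

(67, 7, -35)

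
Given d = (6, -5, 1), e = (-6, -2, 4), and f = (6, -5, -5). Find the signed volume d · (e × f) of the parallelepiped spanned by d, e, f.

e × f:
i: (-2)·(-5) - 4·(-5) = 10 - (-20) = 30
j: 4·6 - (-6)·(-5) = 24 - 30 = -6
k: (-6)·(-5) - (-2)·6 = 30 - (-12) = 42
e × f = (30, -6, 42)
d · (e × f) = 6·30 + (-5)·(-6) + 1·42 = 180 + 30 + 42 = 252

252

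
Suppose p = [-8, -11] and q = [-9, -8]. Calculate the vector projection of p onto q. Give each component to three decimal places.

p · q = (-8)·(-9) + (-11)·(-8) = 72 + 88 = 160
|q|² = 81 + 64 = 145
proj_q p = (160/145) · (-9, -8) ≈ (-9.931, -8.828)

(-9.931, -8.828)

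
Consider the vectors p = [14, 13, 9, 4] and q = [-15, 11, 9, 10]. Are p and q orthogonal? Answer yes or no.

no

p · q = 14·(-15) + 13·11 + 9·9 + 4·10 = -210 + 143 + 81 + 40 = 54
Nonzero, so the vectors are not orthogonal.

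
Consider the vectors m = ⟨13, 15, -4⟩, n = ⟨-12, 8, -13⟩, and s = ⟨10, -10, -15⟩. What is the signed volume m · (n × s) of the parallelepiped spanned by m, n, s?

n × s:
i: 8·(-15) - (-13)·(-10) = -120 - 130 = -250
j: (-13)·10 - (-12)·(-15) = -130 - 180 = -310
k: (-12)·(-10) - 8·10 = 120 - 80 = 40
n × s = (-250, -310, 40)
m · (n × s) = 13·(-250) + 15·(-310) + (-4)·40 = -3250 - 4650 - 160 = -8060

-8060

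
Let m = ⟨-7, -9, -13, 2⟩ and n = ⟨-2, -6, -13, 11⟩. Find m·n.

259

m · n = (-7)·(-2) + (-9)·(-6) + (-13)·(-13) + 2·11 = 14 + 54 + 169 + 22 = 259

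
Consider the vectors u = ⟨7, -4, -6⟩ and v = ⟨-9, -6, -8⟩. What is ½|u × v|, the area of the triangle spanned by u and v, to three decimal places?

i: (-4)·(-8) - (-6)·(-6) = 32 - 36 = -4
j: (-6)·(-9) - 7·(-8) = 54 - (-56) = 110
k: 7·(-6) - (-4)·(-9) = -42 - 36 = -78
u × v = (-4, 110, -78)
|u × v| = √((-4)² + 110² + (-78)²) = √18200 ≈ 134.9074
area = ½ · 134.9074 ≈ 67.454

67.454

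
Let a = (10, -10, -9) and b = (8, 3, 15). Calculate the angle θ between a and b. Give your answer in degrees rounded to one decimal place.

a · b = 10·8 + (-10)·3 + (-9)·15 = 80 - 30 - 135 = -85
|a|² = 100 + 100 + 81 = 281,  |a| = √281 ≈ 16.763055
|b|² = 64 + 9 + 225 = 298,  |b| = √298 ≈ 17.262677
cos θ = -85 / (16.763055 · 17.262677) ≈ -0.29374
θ = arccos(-0.29374) ≈ 107.1°

107.1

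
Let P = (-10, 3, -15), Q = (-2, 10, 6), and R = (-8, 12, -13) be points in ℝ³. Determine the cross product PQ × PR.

PQ = (8, 7, 21)
PR = (2, 9, 2)
i: 7·2 - 21·9 = 14 - 189 = -175
j: 21·2 - 8·2 = 42 - 16 = 26
k: 8·9 - 7·2 = 72 - 14 = 58
PQ × PR = (-175, 26, 58)

(-175, 26, 58)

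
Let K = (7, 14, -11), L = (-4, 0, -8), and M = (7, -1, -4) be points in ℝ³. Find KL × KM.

(-53, 77, 165)

KL = (-11, -14, 3)
KM = (0, -15, 7)
i: (-14)·7 - 3·(-15) = -98 - (-45) = -53
j: 3·0 - (-11)·7 = 0 - (-77) = 77
k: (-11)·(-15) - (-14)·0 = 165 - 0 = 165
KL × KM = (-53, 77, 165)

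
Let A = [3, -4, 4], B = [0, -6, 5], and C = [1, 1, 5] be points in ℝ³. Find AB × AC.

(-7, 1, -19)

AB = (-3, -2, 1)
AC = (-2, 5, 1)
i: (-2)·1 - 1·5 = -2 - 5 = -7
j: 1·(-2) - (-3)·1 = -2 - (-3) = 1
k: (-3)·5 - (-2)·(-2) = -15 - 4 = -19
AB × AC = (-7, 1, -19)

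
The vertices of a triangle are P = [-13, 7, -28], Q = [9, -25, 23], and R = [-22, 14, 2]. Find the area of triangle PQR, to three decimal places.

866.690

PQ = (22, -32, 51),  PR = (-9, 7, 30)
i: (-32)·30 - 51·7 = -960 - 357 = -1317
j: 51·(-9) - 22·30 = -459 - 660 = -1119
k: 22·7 - (-32)·(-9) = 154 - 288 = -134
PQ × PR = (-1317, -1119, -134)
|PQ × PR| = √3004606 ≈ 1733.3799
area = ½ · 1733.3799 ≈ 866.690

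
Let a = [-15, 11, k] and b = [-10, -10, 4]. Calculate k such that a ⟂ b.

a · b = (-15)·(-10) + 11·(-10) + k·4 = 40 + 4k
Set equal to 0: 4k = -40, so k = -10.

-10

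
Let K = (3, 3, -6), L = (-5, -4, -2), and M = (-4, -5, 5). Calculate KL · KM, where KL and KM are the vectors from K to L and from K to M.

156

KL = L − K = (-8, -7, 4)
KM = M − K = (-7, -8, 11)
KL · KM = (-8)·(-7) + (-7)·(-8) + 4·11 = 56 + 56 + 44 = 156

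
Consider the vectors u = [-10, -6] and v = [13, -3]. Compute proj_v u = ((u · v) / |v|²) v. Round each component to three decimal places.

u · v = (-10)·13 + (-6)·(-3) = -130 + 18 = -112
|v|² = 169 + 9 = 178
proj_v u = (-112/178) · (13, -3) ≈ (-8.180, 1.888)

(-8.180, 1.888)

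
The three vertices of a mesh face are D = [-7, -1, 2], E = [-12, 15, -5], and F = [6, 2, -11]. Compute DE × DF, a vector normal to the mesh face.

DE = (-5, 16, -7)
DF = (13, 3, -13)
i: 16·(-13) - (-7)·3 = -208 - (-21) = -187
j: (-7)·13 - (-5)·(-13) = -91 - 65 = -156
k: (-5)·3 - 16·13 = -15 - 208 = -223
DE × DF = (-187, -156, -223)

(-187, -156, -223)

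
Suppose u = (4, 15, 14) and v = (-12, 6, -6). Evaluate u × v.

i: 15·(-6) - 14·6 = -90 - 84 = -174
j: 14·(-12) - 4·(-6) = -168 - (-24) = -144
k: 4·6 - 15·(-12) = 24 - (-180) = 204
u × v = (-174, -144, 204)

(-174, -144, 204)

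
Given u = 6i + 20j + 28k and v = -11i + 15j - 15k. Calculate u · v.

-186

u · v = 6·(-11) + 20·15 + 28·(-15) = -66 + 300 - 420 = -186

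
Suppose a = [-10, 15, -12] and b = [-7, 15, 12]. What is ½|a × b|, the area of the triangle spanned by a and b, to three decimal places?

208.111

i: 15·12 - (-12)·15 = 180 - (-180) = 360
j: (-12)·(-7) - (-10)·12 = 84 - (-120) = 204
k: (-10)·15 - 15·(-7) = -150 - (-105) = -45
a × b = (360, 204, -45)
|a × b| = √(360² + 204² + (-45)²) = √173241 ≈ 416.2223
area = ½ · 416.2223 ≈ 208.111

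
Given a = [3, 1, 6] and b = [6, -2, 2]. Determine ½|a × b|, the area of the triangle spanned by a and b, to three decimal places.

i: 1·2 - 6·(-2) = 2 - (-12) = 14
j: 6·6 - 3·2 = 36 - 6 = 30
k: 3·(-2) - 1·6 = -6 - 6 = -12
a × b = (14, 30, -12)
|a × b| = √(14² + 30² + (-12)²) = √1240 ≈ 35.2136
area = ½ · 35.2136 ≈ 17.607

17.607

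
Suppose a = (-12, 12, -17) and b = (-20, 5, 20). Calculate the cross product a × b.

i: 12·20 - (-17)·5 = 240 - (-85) = 325
j: (-17)·(-20) - (-12)·20 = 340 - (-240) = 580
k: (-12)·5 - 12·(-20) = -60 - (-240) = 180
a × b = (325, 580, 180)

(325, 580, 180)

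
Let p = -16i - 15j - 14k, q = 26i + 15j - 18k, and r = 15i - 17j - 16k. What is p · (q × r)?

q × r:
i: 15·(-16) - (-18)·(-17) = -240 - 306 = -546
j: (-18)·15 - 26·(-16) = -270 - (-416) = 146
k: 26·(-17) - 15·15 = -442 - 225 = -667
q × r = (-546, 146, -667)
p · (q × r) = (-16)·(-546) + (-15)·146 + (-14)·(-667) = 8736 - 2190 + 9338 = 15884

15884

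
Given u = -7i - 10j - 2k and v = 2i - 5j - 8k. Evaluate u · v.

52

u · v = (-7)·2 + (-10)·(-5) + (-2)·(-8) = -14 + 50 + 16 = 52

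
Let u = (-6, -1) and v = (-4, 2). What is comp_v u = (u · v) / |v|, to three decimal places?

4.919

u · v = (-6)·(-4) + (-1)·2 = 24 - 2 = 22
|v| = √(16 + 4) = √20 ≈ 4.4721
comp_v u = 22 / √20 ≈ 4.919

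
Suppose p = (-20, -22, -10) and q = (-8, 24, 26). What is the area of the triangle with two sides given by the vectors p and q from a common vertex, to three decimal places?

474.489

i: (-22)·26 - (-10)·24 = -572 - (-240) = -332
j: (-10)·(-8) - (-20)·26 = 80 - (-520) = 600
k: (-20)·24 - (-22)·(-8) = -480 - 176 = -656
p × q = (-332, 600, -656)
|p × q| = √((-332)² + 600² + (-656)²) = √900560 ≈ 948.9784
area = ½ · 948.9784 ≈ 474.489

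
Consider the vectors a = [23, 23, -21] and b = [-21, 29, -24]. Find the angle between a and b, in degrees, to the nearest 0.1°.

65.7

a · b = 23·(-21) + 23·29 + (-21)·(-24) = -483 + 667 + 504 = 688
|a|² = 529 + 529 + 441 = 1499,  |a| = √1499 ≈ 38.716921
|b|² = 441 + 841 + 576 = 1858,  |b| = √1858 ≈ 43.104524
cos θ = 688 / (38.716921 · 43.104524) ≈ 0.41225
θ = arccos(0.41225) ≈ 65.7°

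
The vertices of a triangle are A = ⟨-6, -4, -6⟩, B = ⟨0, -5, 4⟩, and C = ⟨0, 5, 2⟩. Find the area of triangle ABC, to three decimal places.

57.767

AB = (6, -1, 10),  AC = (6, 9, 8)
i: (-1)·8 - 10·9 = -8 - 90 = -98
j: 10·6 - 6·8 = 60 - 48 = 12
k: 6·9 - (-1)·6 = 54 - (-6) = 60
AB × AC = (-98, 12, 60)
|AB × AC| = √13348 ≈ 115.5335
area = ½ · 115.5335 ≈ 57.767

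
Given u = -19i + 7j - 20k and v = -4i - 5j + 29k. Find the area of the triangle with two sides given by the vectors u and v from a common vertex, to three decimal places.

325.538

i: 7·29 - (-20)·(-5) = 203 - 100 = 103
j: (-20)·(-4) - (-19)·29 = 80 - (-551) = 631
k: (-19)·(-5) - 7·(-4) = 95 - (-28) = 123
u × v = (103, 631, 123)
|u × v| = √(103² + 631² + 123²) = √423899 ≈ 651.0753
area = ½ · 651.0753 ≈ 325.538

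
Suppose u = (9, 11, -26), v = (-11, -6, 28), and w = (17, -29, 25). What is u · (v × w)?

v × w:
i: (-6)·25 - 28·(-29) = -150 - (-812) = 662
j: 28·17 - (-11)·25 = 476 - (-275) = 751
k: (-11)·(-29) - (-6)·17 = 319 - (-102) = 421
v × w = (662, 751, 421)
u · (v × w) = 9·662 + 11·751 + (-26)·421 = 5958 + 8261 - 10946 = 3273

3273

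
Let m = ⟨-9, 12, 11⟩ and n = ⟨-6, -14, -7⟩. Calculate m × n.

i: 12·(-7) - 11·(-14) = -84 - (-154) = 70
j: 11·(-6) - (-9)·(-7) = -66 - 63 = -129
k: (-9)·(-14) - 12·(-6) = 126 - (-72) = 198
m × n = (70, -129, 198)

(70, -129, 198)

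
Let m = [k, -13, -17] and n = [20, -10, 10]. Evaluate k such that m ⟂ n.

2

m · n = k·20 + (-13)·(-10) + (-17)·10 = -40 + 20k
Set equal to 0: 20k = 40, so k = 2.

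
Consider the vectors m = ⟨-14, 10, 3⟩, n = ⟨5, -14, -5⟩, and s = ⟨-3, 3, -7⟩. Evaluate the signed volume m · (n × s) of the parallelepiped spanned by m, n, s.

n × s:
i: (-14)·(-7) - (-5)·3 = 98 - (-15) = 113
j: (-5)·(-3) - 5·(-7) = 15 - (-35) = 50
k: 5·3 - (-14)·(-3) = 15 - 42 = -27
n × s = (113, 50, -27)
m · (n × s) = (-14)·113 + 10·50 + 3·(-27) = -1582 + 500 - 81 = -1163

-1163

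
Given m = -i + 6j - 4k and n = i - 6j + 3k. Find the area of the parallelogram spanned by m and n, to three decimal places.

6.083

i: 6·3 - (-4)·(-6) = 18 - 24 = -6
j: (-4)·1 - (-1)·3 = -4 - (-3) = -1
k: (-1)·(-6) - 6·1 = 6 - 6 = 0
m × n = (-6, -1, 0)
|m × n| = √((-6)² + (-1)² + 0²) = √37 ≈ 6.0828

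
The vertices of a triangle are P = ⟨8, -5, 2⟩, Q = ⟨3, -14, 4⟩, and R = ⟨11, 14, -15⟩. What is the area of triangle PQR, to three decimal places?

77.605

PQ = (-5, -9, 2),  PR = (3, 19, -17)
i: (-9)·(-17) - 2·19 = 153 - 38 = 115
j: 2·3 - (-5)·(-17) = 6 - 85 = -79
k: (-5)·19 - (-9)·3 = -95 - (-27) = -68
PQ × PR = (115, -79, -68)
|PQ × PR| = √24090 ≈ 155.2095
area = ½ · 155.2095 ≈ 77.605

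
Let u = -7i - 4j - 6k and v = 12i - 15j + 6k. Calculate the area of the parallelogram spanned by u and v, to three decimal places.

i: (-4)·6 - (-6)·(-15) = -24 - 90 = -114
j: (-6)·12 - (-7)·6 = -72 - (-42) = -30
k: (-7)·(-15) - (-4)·12 = 105 - (-48) = 153
u × v = (-114, -30, 153)
|u × v| = √((-114)² + (-30)² + 153²) = √37305 ≈ 193.1450

193.145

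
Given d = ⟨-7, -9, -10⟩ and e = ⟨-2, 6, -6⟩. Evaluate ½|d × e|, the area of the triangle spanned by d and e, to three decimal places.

i: (-9)·(-6) - (-10)·6 = 54 - (-60) = 114
j: (-10)·(-2) - (-7)·(-6) = 20 - 42 = -22
k: (-7)·6 - (-9)·(-2) = -42 - 18 = -60
d × e = (114, -22, -60)
|d × e| = √(114² + (-22)² + (-60)²) = √17080 ≈ 130.6905
area = ½ · 130.6905 ≈ 65.345

65.345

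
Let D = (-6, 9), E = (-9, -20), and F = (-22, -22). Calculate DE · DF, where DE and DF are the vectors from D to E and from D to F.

DE = E − D = (-3, -29)
DF = F − D = (-16, -31)
DE · DF = (-3)·(-16) + (-29)·(-31) = 48 + 899 = 947

947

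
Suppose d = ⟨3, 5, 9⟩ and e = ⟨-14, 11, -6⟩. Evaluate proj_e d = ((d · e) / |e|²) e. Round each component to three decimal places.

d · e = 3·(-14) + 5·11 + 9·(-6) = -42 + 55 - 54 = -41
|e|² = 196 + 121 + 36 = 353
proj_e d = (-41/353) · (-14, 11, -6) ≈ (1.626, -1.278, 0.697)

(1.626, -1.278, 0.697)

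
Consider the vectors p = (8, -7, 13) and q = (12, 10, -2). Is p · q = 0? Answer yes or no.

p · q = 8·12 + (-7)·10 + 13·(-2) = 96 - 70 - 26 = 0
Zero, so the vectors are orthogonal.

yes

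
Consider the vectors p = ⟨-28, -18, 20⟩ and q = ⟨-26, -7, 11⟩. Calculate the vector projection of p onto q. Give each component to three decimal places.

p · q = (-28)·(-26) + (-18)·(-7) + 20·11 = 728 + 126 + 220 = 1074
|q|² = 676 + 49 + 121 = 846
proj_q p = (1074/846) · (-26, -7, 11) ≈ (-33.007, -8.887, 13.965)

(-33.007, -8.887, 13.965)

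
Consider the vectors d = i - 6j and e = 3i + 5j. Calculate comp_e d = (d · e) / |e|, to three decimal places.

d · e = 1·3 + (-6)·5 = 3 - 30 = -27
|e| = √(9 + 25) = √34 ≈ 5.8310
comp_e d = -27 / √34 ≈ -4.630

-4.630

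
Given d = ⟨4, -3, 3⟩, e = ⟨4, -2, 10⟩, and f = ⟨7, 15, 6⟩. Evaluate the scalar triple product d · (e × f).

-564

e × f:
i: (-2)·6 - 10·15 = -12 - 150 = -162
j: 10·7 - 4·6 = 70 - 24 = 46
k: 4·15 - (-2)·7 = 60 - (-14) = 74
e × f = (-162, 46, 74)
d · (e × f) = 4·(-162) + (-3)·46 + 3·74 = -648 - 138 + 222 = -564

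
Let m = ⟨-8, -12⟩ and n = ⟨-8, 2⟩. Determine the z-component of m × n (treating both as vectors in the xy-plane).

(-8)·2 - (-12)·(-8) = -16 - 96 = -112

-112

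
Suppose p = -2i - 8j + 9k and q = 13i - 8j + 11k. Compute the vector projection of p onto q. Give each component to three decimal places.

p · q = (-2)·13 + (-8)·(-8) + 9·11 = -26 + 64 + 99 = 137
|q|² = 169 + 64 + 121 = 354
proj_q p = (137/354) · (13, -8, 11) ≈ (5.031, -3.096, 4.257)

(5.031, -3.096, 4.257)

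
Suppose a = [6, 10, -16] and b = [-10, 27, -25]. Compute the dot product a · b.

a · b = 6·(-10) + 10·27 + (-16)·(-25) = -60 + 270 + 400 = 610

610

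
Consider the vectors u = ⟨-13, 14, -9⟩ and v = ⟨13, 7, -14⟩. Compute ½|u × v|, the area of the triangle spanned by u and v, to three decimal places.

i: 14·(-14) - (-9)·7 = -196 - (-63) = -133
j: (-9)·13 - (-13)·(-14) = -117 - 182 = -299
k: (-13)·7 - 14·13 = -91 - 182 = -273
u × v = (-133, -299, -273)
|u × v| = √((-133)² + (-299)² + (-273)²) = √181619 ≈ 426.1678
area = ½ · 426.1678 ≈ 213.084

213.084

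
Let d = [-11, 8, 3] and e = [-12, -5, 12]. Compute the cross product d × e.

(111, 96, 151)

i: 8·12 - 3·(-5) = 96 - (-15) = 111
j: 3·(-12) - (-11)·12 = -36 - (-132) = 96
k: (-11)·(-5) - 8·(-12) = 55 - (-96) = 151
d × e = (111, 96, 151)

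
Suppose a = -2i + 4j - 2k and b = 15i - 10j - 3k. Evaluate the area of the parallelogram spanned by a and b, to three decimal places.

i: 4·(-3) - (-2)·(-10) = -12 - 20 = -32
j: (-2)·15 - (-2)·(-3) = -30 - 6 = -36
k: (-2)·(-10) - 4·15 = 20 - 60 = -40
a × b = (-32, -36, -40)
|a × b| = √((-32)² + (-36)² + (-40)²) = √3920 ≈ 62.6099

62.610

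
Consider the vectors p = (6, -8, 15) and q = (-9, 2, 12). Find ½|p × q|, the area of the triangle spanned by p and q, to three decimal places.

i: (-8)·12 - 15·2 = -96 - 30 = -126
j: 15·(-9) - 6·12 = -135 - 72 = -207
k: 6·2 - (-8)·(-9) = 12 - 72 = -60
p × q = (-126, -207, -60)
|p × q| = √((-126)² + (-207)² + (-60)²) = √62325 ≈ 249.6498
area = ½ · 249.6498 ≈ 124.825

124.825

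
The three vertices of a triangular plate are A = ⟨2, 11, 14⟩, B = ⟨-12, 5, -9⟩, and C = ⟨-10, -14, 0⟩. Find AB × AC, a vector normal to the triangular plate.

(-491, 80, 278)

AB = (-14, -6, -23)
AC = (-12, -25, -14)
i: (-6)·(-14) - (-23)·(-25) = 84 - 575 = -491
j: (-23)·(-12) - (-14)·(-14) = 276 - 196 = 80
k: (-14)·(-25) - (-6)·(-12) = 350 - 72 = 278
AB × AC = (-491, 80, 278)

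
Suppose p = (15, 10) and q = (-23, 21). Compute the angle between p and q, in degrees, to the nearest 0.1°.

103.9

p · q = 15·(-23) + 10·21 = -345 + 210 = -135
|p|² = 225 + 100 = 325,  |p| = √325 ≈ 18.027756
|q|² = 529 + 441 = 970,  |q| = √970 ≈ 31.144823
cos θ = -135 / (18.027756 · 31.144823) ≈ -0.24044
θ = arccos(-0.24044) ≈ 103.9°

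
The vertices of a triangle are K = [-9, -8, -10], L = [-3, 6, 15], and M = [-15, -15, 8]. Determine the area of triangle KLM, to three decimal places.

KL = (6, 14, 25),  KM = (-6, -7, 18)
i: 14·18 - 25·(-7) = 252 - (-175) = 427
j: 25·(-6) - 6·18 = -150 - 108 = -258
k: 6·(-7) - 14·(-6) = -42 - (-84) = 42
KL × KM = (427, -258, 42)
|KL × KM| = √250657 ≈ 500.6566
area = ½ · 500.6566 ≈ 250.328

250.328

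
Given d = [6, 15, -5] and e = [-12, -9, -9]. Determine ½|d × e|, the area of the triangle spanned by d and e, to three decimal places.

i: 15·(-9) - (-5)·(-9) = -135 - 45 = -180
j: (-5)·(-12) - 6·(-9) = 60 - (-54) = 114
k: 6·(-9) - 15·(-12) = -54 - (-180) = 126
d × e = (-180, 114, 126)
|d × e| = √((-180)² + 114² + 126²) = √61272 ≈ 247.5318
area = ½ · 247.5318 ≈ 123.766

123.766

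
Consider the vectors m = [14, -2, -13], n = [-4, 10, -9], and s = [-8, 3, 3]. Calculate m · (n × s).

-254

n × s:
i: 10·3 - (-9)·3 = 30 - (-27) = 57
j: (-9)·(-8) - (-4)·3 = 72 - (-12) = 84
k: (-4)·3 - 10·(-8) = -12 - (-80) = 68
n × s = (57, 84, 68)
m · (n × s) = 14·57 + (-2)·84 + (-13)·68 = 798 - 168 - 884 = -254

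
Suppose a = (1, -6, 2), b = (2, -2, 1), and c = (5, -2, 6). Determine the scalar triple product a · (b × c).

b × c:
i: (-2)·6 - 1·(-2) = -12 - (-2) = -10
j: 1·5 - 2·6 = 5 - 12 = -7
k: 2·(-2) - (-2)·5 = -4 - (-10) = 6
b × c = (-10, -7, 6)
a · (b × c) = 1·(-10) + (-6)·(-7) + 2·6 = -10 + 42 + 12 = 44

44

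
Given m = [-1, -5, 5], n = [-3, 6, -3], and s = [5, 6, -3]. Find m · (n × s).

n × s:
i: 6·(-3) - (-3)·6 = -18 - (-18) = 0
j: (-3)·5 - (-3)·(-3) = -15 - 9 = -24
k: (-3)·6 - 6·5 = -18 - 30 = -48
n × s = (0, -24, -48)
m · (n × s) = (-1)·0 + (-5)·(-24) + 5·(-48) = 0 + 120 - 240 = -120

-120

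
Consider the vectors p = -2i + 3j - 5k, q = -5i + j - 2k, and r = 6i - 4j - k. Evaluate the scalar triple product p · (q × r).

-103

q × r:
i: 1·(-1) - (-2)·(-4) = -1 - 8 = -9
j: (-2)·6 - (-5)·(-1) = -12 - 5 = -17
k: (-5)·(-4) - 1·6 = 20 - 6 = 14
q × r = (-9, -17, 14)
p · (q × r) = (-2)·(-9) + 3·(-17) + (-5)·14 = 18 - 51 - 70 = -103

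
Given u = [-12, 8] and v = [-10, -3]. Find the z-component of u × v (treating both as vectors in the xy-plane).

(-12)·(-3) - 8·(-10) = 36 - (-80) = 116

116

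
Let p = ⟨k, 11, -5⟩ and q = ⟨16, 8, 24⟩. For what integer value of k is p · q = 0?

p · q = k·16 + 11·8 + (-5)·24 = -32 + 16k
Set equal to 0: 16k = 32, so k = 2.

2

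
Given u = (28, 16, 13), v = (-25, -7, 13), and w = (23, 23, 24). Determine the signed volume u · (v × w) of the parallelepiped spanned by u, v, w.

-4074

v × w:
i: (-7)·24 - 13·23 = -168 - 299 = -467
j: 13·23 - (-25)·24 = 299 - (-600) = 899
k: (-25)·23 - (-7)·23 = -575 - (-161) = -414
v × w = (-467, 899, -414)
u · (v × w) = 28·(-467) + 16·899 + 13·(-414) = -13076 + 14384 - 5382 = -4074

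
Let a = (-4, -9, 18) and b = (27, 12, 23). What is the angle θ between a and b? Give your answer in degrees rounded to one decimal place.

75.1

a · b = (-4)·27 + (-9)·12 + 18·23 = -108 - 108 + 414 = 198
|a|² = 16 + 81 + 324 = 421,  |a| = √421 ≈ 20.518285
|b|² = 729 + 144 + 529 = 1402,  |b| = √1402 ≈ 37.443290
cos θ = 198 / (20.518285 · 37.443290) ≈ 0.25772
θ = arccos(0.25772) ≈ 75.1°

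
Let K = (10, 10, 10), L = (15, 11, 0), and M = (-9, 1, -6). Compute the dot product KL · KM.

56

KL = L − K = (5, 1, -10)
KM = M − K = (-19, -9, -16)
KL · KM = 5·(-19) + 1·(-9) + (-10)·(-16) = -95 - 9 + 160 = 56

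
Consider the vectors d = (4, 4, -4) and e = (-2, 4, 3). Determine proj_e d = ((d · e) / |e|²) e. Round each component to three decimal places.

d · e = 4·(-2) + 4·4 + (-4)·3 = -8 + 16 - 12 = -4
|e|² = 4 + 16 + 9 = 29
proj_e d = (-4/29) · (-2, 4, 3) ≈ (0.276, -0.552, -0.414)

(0.276, -0.552, -0.414)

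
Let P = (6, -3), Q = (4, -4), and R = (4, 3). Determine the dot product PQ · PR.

-2

PQ = Q − P = (-2, -1)
PR = R − P = (-2, 6)
PQ · PR = (-2)·(-2) + (-1)·6 = 4 - 6 = -2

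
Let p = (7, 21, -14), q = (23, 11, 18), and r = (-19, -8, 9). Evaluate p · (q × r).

-10178

q × r:
i: 11·9 - 18·(-8) = 99 - (-144) = 243
j: 18·(-19) - 23·9 = -342 - 207 = -549
k: 23·(-8) - 11·(-19) = -184 - (-209) = 25
q × r = (243, -549, 25)
p · (q × r) = 7·243 + 21·(-549) + (-14)·25 = 1701 - 11529 - 350 = -10178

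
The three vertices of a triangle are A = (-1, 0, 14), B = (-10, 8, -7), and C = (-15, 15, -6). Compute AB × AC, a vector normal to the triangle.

(155, 114, -23)

AB = (-9, 8, -21)
AC = (-14, 15, -20)
i: 8·(-20) - (-21)·15 = -160 - (-315) = 155
j: (-21)·(-14) - (-9)·(-20) = 294 - 180 = 114
k: (-9)·15 - 8·(-14) = -135 - (-112) = -23
AB × AC = (155, 114, -23)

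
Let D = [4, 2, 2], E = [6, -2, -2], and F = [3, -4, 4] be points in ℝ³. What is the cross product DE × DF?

(-32, 0, -16)

DE = (2, -4, -4)
DF = (-1, -6, 2)
i: (-4)·2 - (-4)·(-6) = -8 - 24 = -32
j: (-4)·(-1) - 2·2 = 4 - 4 = 0
k: 2·(-6) - (-4)·(-1) = -12 - 4 = -16
DE × DF = (-32, 0, -16)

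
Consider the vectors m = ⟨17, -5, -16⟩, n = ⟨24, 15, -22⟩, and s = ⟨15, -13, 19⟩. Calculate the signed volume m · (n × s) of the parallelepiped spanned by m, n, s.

n × s:
i: 15·19 - (-22)·(-13) = 285 - 286 = -1
j: (-22)·15 - 24·19 = -330 - 456 = -786
k: 24·(-13) - 15·15 = -312 - 225 = -537
n × s = (-1, -786, -537)
m · (n × s) = 17·(-1) + (-5)·(-786) + (-16)·(-537) = -17 + 3930 + 8592 = 12505

12505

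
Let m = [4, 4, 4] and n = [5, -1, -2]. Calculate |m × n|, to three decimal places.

i: 4·(-2) - 4·(-1) = -8 - (-4) = -4
j: 4·5 - 4·(-2) = 20 - (-8) = 28
k: 4·(-1) - 4·5 = -4 - 20 = -24
m × n = (-4, 28, -24)
|m × n| = √((-4)² + 28² + (-24)²) = √1376 ≈ 37.0945

37.094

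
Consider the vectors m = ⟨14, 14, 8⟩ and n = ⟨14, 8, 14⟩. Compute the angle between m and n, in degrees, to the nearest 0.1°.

22.9

m · n = 14·14 + 14·8 + 8·14 = 196 + 112 + 112 = 420
|m|² = 196 + 196 + 64 = 456,  |m| = √456 ≈ 21.354157
|n|² = 196 + 64 + 196 = 456,  |n| = √456 ≈ 21.354157
cos θ = 420 / (21.354157 · 21.354157) ≈ 0.92105
θ = arccos(0.92105) ≈ 22.9°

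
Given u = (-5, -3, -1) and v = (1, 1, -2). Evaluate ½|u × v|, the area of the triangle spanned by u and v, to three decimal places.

i: (-3)·(-2) - (-1)·1 = 6 - (-1) = 7
j: (-1)·1 - (-5)·(-2) = -1 - 10 = -11
k: (-5)·1 - (-3)·1 = -5 - (-3) = -2
u × v = (7, -11, -2)
|u × v| = √(7² + (-11)² + (-2)²) = √174 ≈ 13.1909
area = ½ · 13.1909 ≈ 6.595

6.595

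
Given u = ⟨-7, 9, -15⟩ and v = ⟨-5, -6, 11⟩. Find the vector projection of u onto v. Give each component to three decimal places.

u · v = (-7)·(-5) + 9·(-6) + (-15)·11 = 35 - 54 - 165 = -184
|v|² = 25 + 36 + 121 = 182
proj_v u = (-184/182) · (-5, -6, 11) ≈ (5.055, 6.066, -11.121)

(5.055, 6.066, -11.121)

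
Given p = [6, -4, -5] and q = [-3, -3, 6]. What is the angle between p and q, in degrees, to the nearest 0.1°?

123.9

p · q = 6·(-3) + (-4)·(-3) + (-5)·6 = -18 + 12 - 30 = -36
|p|² = 36 + 16 + 25 = 77,  |p| = √77 ≈ 8.774964
|q|² = 9 + 9 + 36 = 54,  |q| = √54 ≈ 7.348469
cos θ = -36 / (8.774964 · 7.348469) ≈ -0.55829
θ = arccos(-0.55829) ≈ 123.9°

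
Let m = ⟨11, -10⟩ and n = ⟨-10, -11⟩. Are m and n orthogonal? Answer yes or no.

yes

m · n = 11·(-10) + (-10)·(-11) = -110 + 110 = 0
Zero, so the vectors are orthogonal.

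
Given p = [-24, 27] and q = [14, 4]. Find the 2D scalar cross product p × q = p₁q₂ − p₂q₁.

(-24)·4 - 27·14 = -96 - 378 = -474

-474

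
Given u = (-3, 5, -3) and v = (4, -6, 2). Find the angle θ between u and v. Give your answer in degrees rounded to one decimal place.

168.0

u · v = (-3)·4 + 5·(-6) + (-3)·2 = -12 - 30 - 6 = -48
|u|² = 9 + 25 + 9 = 43,  |u| = √43 ≈ 6.557439
|v|² = 16 + 36 + 4 = 56,  |v| = √56 ≈ 7.483315
cos θ = -48 / (6.557439 · 7.483315) ≈ -0.97817
θ = arccos(-0.97817) ≈ 168.0°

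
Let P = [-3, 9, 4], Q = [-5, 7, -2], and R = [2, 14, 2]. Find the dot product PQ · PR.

-8

PQ = Q − P = (-2, -2, -6)
PR = R − P = (5, 5, -2)
PQ · PR = (-2)·5 + (-2)·5 + (-6)·(-2) = -10 - 10 + 12 = -8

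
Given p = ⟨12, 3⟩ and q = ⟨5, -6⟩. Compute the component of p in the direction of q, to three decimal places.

p · q = 12·5 + 3·(-6) = 60 - 18 = 42
|q| = √(25 + 36) = √61 ≈ 7.8102
comp_q p = 42 / √61 ≈ 5.378

5.378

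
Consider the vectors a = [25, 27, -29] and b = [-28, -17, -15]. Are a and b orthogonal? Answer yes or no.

no

a · b = 25·(-28) + 27·(-17) + (-29)·(-15) = -700 - 459 + 435 = -724
Nonzero, so the vectors are not orthogonal.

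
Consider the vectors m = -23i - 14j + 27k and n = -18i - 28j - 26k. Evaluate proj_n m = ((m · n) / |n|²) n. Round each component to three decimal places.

m · n = (-23)·(-18) + (-14)·(-28) + 27·(-26) = 414 + 392 - 702 = 104
|n|² = 324 + 784 + 676 = 1784
proj_n m = (104/1784) · (-18, -28, -26) ≈ (-1.049, -1.632, -1.516)

(-1.049, -1.632, -1.516)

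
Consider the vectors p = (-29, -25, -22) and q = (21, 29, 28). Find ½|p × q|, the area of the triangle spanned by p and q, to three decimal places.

237.802

i: (-25)·28 - (-22)·29 = -700 - (-638) = -62
j: (-22)·21 - (-29)·28 = -462 - (-812) = 350
k: (-29)·29 - (-25)·21 = -841 - (-525) = -316
p × q = (-62, 350, -316)
|p × q| = √((-62)² + 350² + (-316)²) = √226200 ≈ 475.6049
area = ½ · 475.6049 ≈ 237.802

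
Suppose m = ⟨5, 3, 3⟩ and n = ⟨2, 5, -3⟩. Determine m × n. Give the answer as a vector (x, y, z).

(-24, 21, 19)

i: 3·(-3) - 3·5 = -9 - 15 = -24
j: 3·2 - 5·(-3) = 6 - (-15) = 21
k: 5·5 - 3·2 = 25 - 6 = 19
m × n = (-24, 21, 19)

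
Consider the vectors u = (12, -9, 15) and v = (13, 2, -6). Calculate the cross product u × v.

i: (-9)·(-6) - 15·2 = 54 - 30 = 24
j: 15·13 - 12·(-6) = 195 - (-72) = 267
k: 12·2 - (-9)·13 = 24 - (-117) = 141
u × v = (24, 267, 141)

(24, 267, 141)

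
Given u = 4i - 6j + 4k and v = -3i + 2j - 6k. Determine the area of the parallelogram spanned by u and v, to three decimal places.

32.062

i: (-6)·(-6) - 4·2 = 36 - 8 = 28
j: 4·(-3) - 4·(-6) = -12 - (-24) = 12
k: 4·2 - (-6)·(-3) = 8 - 18 = -10
u × v = (28, 12, -10)
|u × v| = √(28² + 12² + (-10)²) = √1028 ≈ 32.0624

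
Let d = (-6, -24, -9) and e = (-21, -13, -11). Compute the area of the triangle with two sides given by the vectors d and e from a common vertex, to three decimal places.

233.567

i: (-24)·(-11) - (-9)·(-13) = 264 - 117 = 147
j: (-9)·(-21) - (-6)·(-11) = 189 - 66 = 123
k: (-6)·(-13) - (-24)·(-21) = 78 - 504 = -426
d × e = (147, 123, -426)
|d × e| = √(147² + 123² + (-426)²) = √218214 ≈ 467.1338
area = ½ · 467.1338 ≈ 233.567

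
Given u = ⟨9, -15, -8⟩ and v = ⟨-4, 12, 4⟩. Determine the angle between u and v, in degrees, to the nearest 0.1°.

166.4

u · v = 9·(-4) + (-15)·12 + (-8)·4 = -36 - 180 - 32 = -248
|u|² = 81 + 225 + 64 = 370,  |u| = √370 ≈ 19.235384
|v|² = 16 + 144 + 16 = 176,  |v| = √176 ≈ 13.266499
cos θ = -248 / (19.235384 · 13.266499) ≈ -0.97184
θ = arccos(-0.97184) ≈ 166.4°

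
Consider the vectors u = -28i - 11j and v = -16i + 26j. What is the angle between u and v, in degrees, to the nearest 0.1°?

79.8

u · v = (-28)·(-16) + (-11)·26 = 448 - 286 = 162
|u|² = 784 + 121 = 905,  |u| = √905 ≈ 30.083218
|v|² = 256 + 676 = 932,  |v| = √932 ≈ 30.528675
cos θ = 162 / (30.083218 · 30.528675) ≈ 0.17639
θ = arccos(0.17639) ≈ 79.8°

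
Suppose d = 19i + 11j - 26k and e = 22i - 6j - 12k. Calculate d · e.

d · e = 19·22 + 11·(-6) + (-26)·(-12) = 418 - 66 + 312 = 664

664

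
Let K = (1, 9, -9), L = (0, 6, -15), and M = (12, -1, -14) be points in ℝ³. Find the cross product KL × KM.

(-45, -71, 43)

KL = (-1, -3, -6)
KM = (11, -10, -5)
i: (-3)·(-5) - (-6)·(-10) = 15 - 60 = -45
j: (-6)·11 - (-1)·(-5) = -66 - 5 = -71
k: (-1)·(-10) - (-3)·11 = 10 - (-33) = 43
KL × KM = (-45, -71, 43)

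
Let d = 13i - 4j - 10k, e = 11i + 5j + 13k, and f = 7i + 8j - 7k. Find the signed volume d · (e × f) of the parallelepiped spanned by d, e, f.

-3009

e × f:
i: 5·(-7) - 13·8 = -35 - 104 = -139
j: 13·7 - 11·(-7) = 91 - (-77) = 168
k: 11·8 - 5·7 = 88 - 35 = 53
e × f = (-139, 168, 53)
d · (e × f) = 13·(-139) + (-4)·168 + (-10)·53 = -1807 - 672 - 530 = -3009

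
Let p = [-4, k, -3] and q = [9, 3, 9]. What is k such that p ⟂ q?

p · q = (-4)·9 + k·3 + (-3)·9 = -63 + 3k
Set equal to 0: 3k = 63, so k = 21.

21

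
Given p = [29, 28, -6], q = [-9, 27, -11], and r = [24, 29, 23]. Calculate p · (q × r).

q × r:
i: 27·23 - (-11)·29 = 621 - (-319) = 940
j: (-11)·24 - (-9)·23 = -264 - (-207) = -57
k: (-9)·29 - 27·24 = -261 - 648 = -909
q × r = (940, -57, -909)
p · (q × r) = 29·940 + 28·(-57) + (-6)·(-909) = 27260 - 1596 + 5454 = 31118

31118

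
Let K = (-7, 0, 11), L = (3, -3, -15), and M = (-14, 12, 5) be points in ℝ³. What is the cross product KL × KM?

(330, 242, 99)

KL = (10, -3, -26)
KM = (-7, 12, -6)
i: (-3)·(-6) - (-26)·12 = 18 - (-312) = 330
j: (-26)·(-7) - 10·(-6) = 182 - (-60) = 242
k: 10·12 - (-3)·(-7) = 120 - 21 = 99
KL × KM = (330, 242, 99)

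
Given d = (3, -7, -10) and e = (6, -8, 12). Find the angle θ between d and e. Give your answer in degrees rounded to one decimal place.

d · e = 3·6 + (-7)·(-8) + (-10)·12 = 18 + 56 - 120 = -46
|d|² = 9 + 49 + 100 = 158,  |d| = √158 ≈ 12.569805
|e|² = 36 + 64 + 144 = 244,  |e| = √244 ≈ 15.620499
cos θ = -46 / (12.569805 · 15.620499) ≈ -0.23428
θ = arccos(-0.23428) ≈ 103.5°

103.5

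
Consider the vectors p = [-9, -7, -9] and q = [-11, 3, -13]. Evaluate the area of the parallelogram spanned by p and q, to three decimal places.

158.316

i: (-7)·(-13) - (-9)·3 = 91 - (-27) = 118
j: (-9)·(-11) - (-9)·(-13) = 99 - 117 = -18
k: (-9)·3 - (-7)·(-11) = -27 - 77 = -104
p × q = (118, -18, -104)
|p × q| = √(118² + (-18)² + (-104)²) = √25064 ≈ 158.3161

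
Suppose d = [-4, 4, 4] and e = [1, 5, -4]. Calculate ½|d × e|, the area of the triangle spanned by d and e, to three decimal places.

22.450

i: 4·(-4) - 4·5 = -16 - 20 = -36
j: 4·1 - (-4)·(-4) = 4 - 16 = -12
k: (-4)·5 - 4·1 = -20 - 4 = -24
d × e = (-36, -12, -24)
|d × e| = √((-36)² + (-12)² + (-24)²) = √2016 ≈ 44.8999
area = ½ · 44.8999 ≈ 22.450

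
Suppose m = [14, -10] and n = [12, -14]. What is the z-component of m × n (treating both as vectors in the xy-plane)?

-76

14·(-14) - (-10)·12 = -196 - (-120) = -76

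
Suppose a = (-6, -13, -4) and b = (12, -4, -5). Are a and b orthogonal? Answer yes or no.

a · b = (-6)·12 + (-13)·(-4) + (-4)·(-5) = -72 + 52 + 20 = 0
Zero, so the vectors are orthogonal.

yes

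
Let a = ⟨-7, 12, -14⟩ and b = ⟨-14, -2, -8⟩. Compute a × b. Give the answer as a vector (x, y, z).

(-124, 140, 182)

i: 12·(-8) - (-14)·(-2) = -96 - 28 = -124
j: (-14)·(-14) - (-7)·(-8) = 196 - 56 = 140
k: (-7)·(-2) - 12·(-14) = 14 - (-168) = 182
a × b = (-124, 140, 182)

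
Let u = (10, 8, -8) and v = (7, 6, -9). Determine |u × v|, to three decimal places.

41.809

i: 8·(-9) - (-8)·6 = -72 - (-48) = -24
j: (-8)·7 - 10·(-9) = -56 - (-90) = 34
k: 10·6 - 8·7 = 60 - 56 = 4
u × v = (-24, 34, 4)
|u × v| = √((-24)² + 34² + 4²) = √1748 ≈ 41.8091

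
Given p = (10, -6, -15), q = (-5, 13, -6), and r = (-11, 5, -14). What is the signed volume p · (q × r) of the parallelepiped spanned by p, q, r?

-3266

q × r:
i: 13·(-14) - (-6)·5 = -182 - (-30) = -152
j: (-6)·(-11) - (-5)·(-14) = 66 - 70 = -4
k: (-5)·5 - 13·(-11) = -25 - (-143) = 118
q × r = (-152, -4, 118)
p · (q × r) = 10·(-152) + (-6)·(-4) + (-15)·118 = -1520 + 24 - 1770 = -3266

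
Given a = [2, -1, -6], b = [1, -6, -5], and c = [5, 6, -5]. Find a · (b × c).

b × c:
i: (-6)·(-5) - (-5)·6 = 30 - (-30) = 60
j: (-5)·5 - 1·(-5) = -25 - (-5) = -20
k: 1·6 - (-6)·5 = 6 - (-30) = 36
b × c = (60, -20, 36)
a · (b × c) = 2·60 + (-1)·(-20) + (-6)·36 = 120 + 20 - 216 = -76

-76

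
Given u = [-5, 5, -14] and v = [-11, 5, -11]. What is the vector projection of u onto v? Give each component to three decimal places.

(-9.640, 4.382, -9.640)

u · v = (-5)·(-11) + 5·5 + (-14)·(-11) = 55 + 25 + 154 = 234
|v|² = 121 + 25 + 121 = 267
proj_v u = (234/267) · (-11, 5, -11) ≈ (-9.640, 4.382, -9.640)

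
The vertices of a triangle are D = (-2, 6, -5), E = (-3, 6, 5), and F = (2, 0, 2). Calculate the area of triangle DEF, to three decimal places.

DE = (-1, 0, 10),  DF = (4, -6, 7)
i: 0·7 - 10·(-6) = 0 - (-60) = 60
j: 10·4 - (-1)·7 = 40 - (-7) = 47
k: (-1)·(-6) - 0·4 = 6 - 0 = 6
DE × DF = (60, 47, 6)
|DE × DF| = √5845 ≈ 76.4526
area = ½ · 76.4526 ≈ 38.226

38.226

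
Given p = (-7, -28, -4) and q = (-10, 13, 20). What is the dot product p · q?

p · q = (-7)·(-10) + (-28)·13 + (-4)·20 = 70 - 364 - 80 = -374

-374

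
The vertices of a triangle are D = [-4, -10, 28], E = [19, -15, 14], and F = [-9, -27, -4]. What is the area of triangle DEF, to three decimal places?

DE = (23, -5, -14),  DF = (-5, -17, -32)
i: (-5)·(-32) - (-14)·(-17) = 160 - 238 = -78
j: (-14)·(-5) - 23·(-32) = 70 - (-736) = 806
k: 23·(-17) - (-5)·(-5) = -391 - 25 = -416
DE × DF = (-78, 806, -416)
|DE × DF| = √828776 ≈ 910.3714
area = ½ · 910.3714 ≈ 455.186

455.186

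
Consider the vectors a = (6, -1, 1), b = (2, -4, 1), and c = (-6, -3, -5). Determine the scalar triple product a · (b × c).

b × c:
i: (-4)·(-5) - 1·(-3) = 20 - (-3) = 23
j: 1·(-6) - 2·(-5) = -6 - (-10) = 4
k: 2·(-3) - (-4)·(-6) = -6 - 24 = -30
b × c = (23, 4, -30)
a · (b × c) = 6·23 + (-1)·4 + 1·(-30) = 138 - 4 - 30 = 104

104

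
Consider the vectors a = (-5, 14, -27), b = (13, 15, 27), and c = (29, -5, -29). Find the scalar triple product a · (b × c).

31240

b × c:
i: 15·(-29) - 27·(-5) = -435 - (-135) = -300
j: 27·29 - 13·(-29) = 783 - (-377) = 1160
k: 13·(-5) - 15·29 = -65 - 435 = -500
b × c = (-300, 1160, -500)
a · (b × c) = (-5)·(-300) + 14·1160 + (-27)·(-500) = 1500 + 16240 + 13500 = 31240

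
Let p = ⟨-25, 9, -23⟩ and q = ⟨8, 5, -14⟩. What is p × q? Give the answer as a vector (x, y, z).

(-11, -534, -197)

i: 9·(-14) - (-23)·5 = -126 - (-115) = -11
j: (-23)·8 - (-25)·(-14) = -184 - 350 = -534
k: (-25)·5 - 9·8 = -125 - 72 = -197
p × q = (-11, -534, -197)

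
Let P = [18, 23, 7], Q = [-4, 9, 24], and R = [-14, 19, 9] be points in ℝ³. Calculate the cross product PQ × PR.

(40, -500, -360)

PQ = (-22, -14, 17)
PR = (-32, -4, 2)
i: (-14)·2 - 17·(-4) = -28 - (-68) = 40
j: 17·(-32) - (-22)·2 = -544 - (-44) = -500
k: (-22)·(-4) - (-14)·(-32) = 88 - 448 = -360
PQ × PR = (40, -500, -360)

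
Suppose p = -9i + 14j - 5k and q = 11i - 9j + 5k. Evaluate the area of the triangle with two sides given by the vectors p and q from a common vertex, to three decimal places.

38.904

i: 14·5 - (-5)·(-9) = 70 - 45 = 25
j: (-5)·11 - (-9)·5 = -55 - (-45) = -10
k: (-9)·(-9) - 14·11 = 81 - 154 = -73
p × q = (25, -10, -73)
|p × q| = √(25² + (-10)² + (-73)²) = √6054 ≈ 77.8075
area = ½ · 77.8075 ≈ 38.904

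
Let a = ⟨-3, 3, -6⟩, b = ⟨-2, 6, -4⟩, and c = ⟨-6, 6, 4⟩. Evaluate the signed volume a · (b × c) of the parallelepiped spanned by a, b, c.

-192

b × c:
i: 6·4 - (-4)·6 = 24 - (-24) = 48
j: (-4)·(-6) - (-2)·4 = 24 - (-8) = 32
k: (-2)·6 - 6·(-6) = -12 - (-36) = 24
b × c = (48, 32, 24)
a · (b × c) = (-3)·48 + 3·32 + (-6)·24 = -144 + 96 - 144 = -192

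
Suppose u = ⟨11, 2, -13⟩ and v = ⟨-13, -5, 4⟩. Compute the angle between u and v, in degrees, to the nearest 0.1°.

u · v = 11·(-13) + 2·(-5) + (-13)·4 = -143 - 10 - 52 = -205
|u|² = 121 + 4 + 169 = 294,  |u| = √294 ≈ 17.146428
|v|² = 169 + 25 + 16 = 210,  |v| = √210 ≈ 14.491377
cos θ = -205 / (17.146428 · 14.491377) ≈ -0.82503
θ = arccos(-0.82503) ≈ 145.6°

145.6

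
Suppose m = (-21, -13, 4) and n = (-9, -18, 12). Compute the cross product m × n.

(-84, 216, 261)

i: (-13)·12 - 4·(-18) = -156 - (-72) = -84
j: 4·(-9) - (-21)·12 = -36 - (-252) = 216
k: (-21)·(-18) - (-13)·(-9) = 378 - 117 = 261
m × n = (-84, 216, 261)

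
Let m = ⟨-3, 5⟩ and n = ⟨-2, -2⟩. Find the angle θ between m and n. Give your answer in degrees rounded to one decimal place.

m · n = (-3)·(-2) + 5·(-2) = 6 - 10 = -4
|m|² = 9 + 25 = 34,  |m| = √34 ≈ 5.830952
|n|² = 4 + 4 = 8,  |n| = √8 ≈ 2.828427
cos θ = -4 / (5.830952 · 2.828427) ≈ -0.24254
θ = arccos(-0.24254) ≈ 104.0°

104.0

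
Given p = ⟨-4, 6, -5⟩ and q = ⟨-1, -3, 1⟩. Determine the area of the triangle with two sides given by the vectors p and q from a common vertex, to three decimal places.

i: 6·1 - (-5)·(-3) = 6 - 15 = -9
j: (-5)·(-1) - (-4)·1 = 5 - (-4) = 9
k: (-4)·(-3) - 6·(-1) = 12 - (-6) = 18
p × q = (-9, 9, 18)
|p × q| = √((-9)² + 9² + 18²) = √486 ≈ 22.0454
area = ½ · 22.0454 ≈ 11.023

11.023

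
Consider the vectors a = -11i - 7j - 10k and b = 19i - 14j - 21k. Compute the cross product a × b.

i: (-7)·(-21) - (-10)·(-14) = 147 - 140 = 7
j: (-10)·19 - (-11)·(-21) = -190 - 231 = -421
k: (-11)·(-14) - (-7)·19 = 154 - (-133) = 287
a × b = (7, -421, 287)

(7, -421, 287)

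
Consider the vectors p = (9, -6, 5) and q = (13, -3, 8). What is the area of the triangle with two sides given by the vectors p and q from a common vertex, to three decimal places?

i: (-6)·8 - 5·(-3) = -48 - (-15) = -33
j: 5·13 - 9·8 = 65 - 72 = -7
k: 9·(-3) - (-6)·13 = -27 - (-78) = 51
p × q = (-33, -7, 51)
|p × q| = √((-33)² + (-7)² + 51²) = √3739 ≈ 61.1474
area = ½ · 61.1474 ≈ 30.574

30.574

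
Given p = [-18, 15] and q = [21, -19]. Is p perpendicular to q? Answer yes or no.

no

p · q = (-18)·21 + 15·(-19) = -378 - 285 = -663
Nonzero, so the vectors are not orthogonal.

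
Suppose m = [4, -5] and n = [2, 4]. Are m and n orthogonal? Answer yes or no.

no

m · n = 4·2 + (-5)·4 = 8 - 20 = -12
Nonzero, so the vectors are not orthogonal.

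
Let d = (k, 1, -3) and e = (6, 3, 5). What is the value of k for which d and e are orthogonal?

d · e = k·6 + 1·3 + (-3)·5 = -12 + 6k
Set equal to 0: 6k = 12, so k = 2.

2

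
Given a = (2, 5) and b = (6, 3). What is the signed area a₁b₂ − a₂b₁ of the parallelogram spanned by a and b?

2·3 - 5·6 = 6 - 30 = -24

-24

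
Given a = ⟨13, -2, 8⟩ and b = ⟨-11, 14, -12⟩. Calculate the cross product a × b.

(-88, 68, 160)

i: (-2)·(-12) - 8·14 = 24 - 112 = -88
j: 8·(-11) - 13·(-12) = -88 - (-156) = 68
k: 13·14 - (-2)·(-11) = 182 - 22 = 160
a × b = (-88, 68, 160)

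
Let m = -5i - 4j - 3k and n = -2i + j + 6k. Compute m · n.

-12

m · n = (-5)·(-2) + (-4)·1 + (-3)·6 = 10 - 4 - 18 = -12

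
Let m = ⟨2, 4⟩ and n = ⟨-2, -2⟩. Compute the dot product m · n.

-12

m · n = 2·(-2) + 4·(-2) = -4 - 8 = -12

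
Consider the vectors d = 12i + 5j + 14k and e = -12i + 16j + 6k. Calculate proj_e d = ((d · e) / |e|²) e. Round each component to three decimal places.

d · e = 12·(-12) + 5·16 + 14·6 = -144 + 80 + 84 = 20
|e|² = 144 + 256 + 36 = 436
proj_e d = (20/436) · (-12, 16, 6) ≈ (-0.550, 0.734, 0.275)

(-0.550, 0.734, 0.275)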